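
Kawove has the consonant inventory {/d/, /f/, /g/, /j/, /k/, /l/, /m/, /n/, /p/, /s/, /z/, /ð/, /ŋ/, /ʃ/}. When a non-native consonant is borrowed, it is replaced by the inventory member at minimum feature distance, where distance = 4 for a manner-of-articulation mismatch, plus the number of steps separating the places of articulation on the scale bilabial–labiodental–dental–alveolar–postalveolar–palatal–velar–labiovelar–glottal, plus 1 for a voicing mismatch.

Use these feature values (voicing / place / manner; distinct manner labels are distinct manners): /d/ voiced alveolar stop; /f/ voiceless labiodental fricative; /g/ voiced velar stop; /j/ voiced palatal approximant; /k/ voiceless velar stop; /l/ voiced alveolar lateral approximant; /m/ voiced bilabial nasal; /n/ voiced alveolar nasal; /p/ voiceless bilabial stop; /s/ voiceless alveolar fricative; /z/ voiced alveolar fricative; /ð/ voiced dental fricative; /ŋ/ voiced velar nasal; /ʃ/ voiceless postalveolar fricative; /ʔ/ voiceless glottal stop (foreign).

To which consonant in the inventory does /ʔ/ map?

/k/ is closest: same manner (stop), place distance 2 (glottal→velar), same voicing; total 2. Next closest is /g/ at distance 3.

k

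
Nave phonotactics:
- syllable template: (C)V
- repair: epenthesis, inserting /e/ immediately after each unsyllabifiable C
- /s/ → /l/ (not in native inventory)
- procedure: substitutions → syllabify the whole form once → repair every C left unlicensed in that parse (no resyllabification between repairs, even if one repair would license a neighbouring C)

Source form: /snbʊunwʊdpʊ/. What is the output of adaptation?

lenebʊunewʊdepʊ

Substitution: /s/ → /l/, giving /lnbʊunwʊdpʊ/.
Under (C)V, the unsyllabifiable consonants are /l/, /n/, /n/, /d/ (no codas are permitted; onsets are limited to one consonant).
Inserting the epenthetic vowel yields /l/ → /le/, /n/ → /ne/, /n/ → /ne/, /d/ → /de/.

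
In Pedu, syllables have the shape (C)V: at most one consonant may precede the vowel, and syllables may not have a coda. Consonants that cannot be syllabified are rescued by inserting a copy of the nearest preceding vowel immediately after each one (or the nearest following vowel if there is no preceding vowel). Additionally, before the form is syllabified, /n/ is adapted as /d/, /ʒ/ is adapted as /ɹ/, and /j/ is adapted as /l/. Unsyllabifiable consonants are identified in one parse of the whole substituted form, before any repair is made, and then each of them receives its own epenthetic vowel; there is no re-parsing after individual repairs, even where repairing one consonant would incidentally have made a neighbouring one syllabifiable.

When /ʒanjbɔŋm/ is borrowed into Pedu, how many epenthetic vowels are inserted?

After substitution the input is /ɹadlbɔŋm/.
The unsyllabifiable consonants are /d/, /l/, /ŋ/, /m/; each receives one epenthetic vowel.

4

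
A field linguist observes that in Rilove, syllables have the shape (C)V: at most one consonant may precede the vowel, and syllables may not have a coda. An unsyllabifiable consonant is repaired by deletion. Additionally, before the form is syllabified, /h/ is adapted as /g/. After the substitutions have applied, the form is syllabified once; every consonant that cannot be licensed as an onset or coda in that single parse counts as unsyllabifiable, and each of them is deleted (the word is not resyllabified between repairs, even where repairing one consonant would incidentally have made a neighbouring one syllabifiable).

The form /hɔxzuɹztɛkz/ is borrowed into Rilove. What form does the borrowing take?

gɔzutɛ

Substitution: /h/ → /g/, giving /gɔxzuɹztɛkz/.
The consonants /x/, /ɹ/, /z/, /k/, /z/ cannot be parsed into a legal (C)V syllable (no codas are permitted; onsets are limited to one consonant).
Each unlicensed consonant is deleted: /x/, /ɹ/, /z/, /k/, /z/.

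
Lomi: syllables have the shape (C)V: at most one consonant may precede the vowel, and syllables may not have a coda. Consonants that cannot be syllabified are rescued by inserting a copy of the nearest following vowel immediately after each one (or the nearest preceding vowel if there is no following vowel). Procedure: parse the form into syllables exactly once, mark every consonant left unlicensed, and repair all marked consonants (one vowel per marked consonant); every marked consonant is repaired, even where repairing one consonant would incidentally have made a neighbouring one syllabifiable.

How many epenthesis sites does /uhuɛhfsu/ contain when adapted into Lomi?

2

The unsyllabifiable consonants are /h/, /f/; each receives one epenthetic vowel.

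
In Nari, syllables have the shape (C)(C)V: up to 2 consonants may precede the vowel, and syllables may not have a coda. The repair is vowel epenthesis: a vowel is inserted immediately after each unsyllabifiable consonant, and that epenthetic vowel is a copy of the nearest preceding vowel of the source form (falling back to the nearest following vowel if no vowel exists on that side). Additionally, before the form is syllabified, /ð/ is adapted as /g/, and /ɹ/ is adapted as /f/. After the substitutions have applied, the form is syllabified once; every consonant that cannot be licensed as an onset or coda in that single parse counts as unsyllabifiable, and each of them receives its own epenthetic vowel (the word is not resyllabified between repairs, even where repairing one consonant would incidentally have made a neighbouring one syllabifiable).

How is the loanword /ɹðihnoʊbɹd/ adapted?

Substitution: /ɹ/ → /f/, /ð/ → /g/, giving /fgihnoʊbfd/.
Under (C)(C)V, the unsyllabifiable consonants are /b/, /f/, /d/ (no codas are permitted; onsets may contain at most 2 consonants).
Each unlicensed consonant becomes the onset of a new syllable: /b/ → /bʊ/, /f/ → /fʊ/, /d/ → /dʊ/.

fgihnoʊbʊfʊdʊ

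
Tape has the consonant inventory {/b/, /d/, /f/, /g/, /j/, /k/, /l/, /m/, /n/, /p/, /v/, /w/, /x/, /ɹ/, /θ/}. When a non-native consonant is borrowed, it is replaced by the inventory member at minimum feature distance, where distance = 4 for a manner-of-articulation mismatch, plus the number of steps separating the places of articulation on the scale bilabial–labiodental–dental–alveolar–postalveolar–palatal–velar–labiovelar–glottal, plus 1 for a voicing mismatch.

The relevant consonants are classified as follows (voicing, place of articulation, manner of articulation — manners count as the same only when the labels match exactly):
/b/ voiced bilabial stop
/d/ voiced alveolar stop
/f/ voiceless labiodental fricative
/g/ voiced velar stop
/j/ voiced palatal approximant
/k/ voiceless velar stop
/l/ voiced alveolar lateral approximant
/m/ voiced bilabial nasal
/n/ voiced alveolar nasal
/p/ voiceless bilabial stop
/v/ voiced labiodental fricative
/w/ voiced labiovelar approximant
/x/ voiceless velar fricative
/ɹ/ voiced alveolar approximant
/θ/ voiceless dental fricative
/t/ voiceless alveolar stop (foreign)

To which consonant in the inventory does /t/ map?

/d/ is closest: same manner (stop), place distance 0 (alveolar→alveolar), voicing differs (+1); total 1. Next closest is /k/ at distance 3.

d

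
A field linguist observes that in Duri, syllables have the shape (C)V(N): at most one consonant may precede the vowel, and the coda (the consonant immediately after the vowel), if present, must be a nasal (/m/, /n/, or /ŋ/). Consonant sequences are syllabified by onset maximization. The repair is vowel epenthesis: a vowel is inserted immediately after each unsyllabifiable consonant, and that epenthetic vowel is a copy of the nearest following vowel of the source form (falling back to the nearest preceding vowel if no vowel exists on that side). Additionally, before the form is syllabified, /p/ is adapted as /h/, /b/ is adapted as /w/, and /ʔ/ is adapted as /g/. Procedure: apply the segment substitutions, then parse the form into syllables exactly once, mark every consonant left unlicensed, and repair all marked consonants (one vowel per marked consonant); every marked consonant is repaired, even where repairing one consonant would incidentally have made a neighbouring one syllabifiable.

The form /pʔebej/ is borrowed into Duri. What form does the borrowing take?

hegeweje

Substitution: /p/ → /h/, /ʔ/ → /g/, /b/ → /w/, giving /hgewej/.
Under (C)V(N), the unsyllabifiable consonants are /h/, /j/ (only a nasal (/m/, /n/, or /ŋ/) is licensed in coda position; onsets are limited to one consonant).
Epenthesis after each stranded consonant: /h/ → /he/, /j/ → /je/.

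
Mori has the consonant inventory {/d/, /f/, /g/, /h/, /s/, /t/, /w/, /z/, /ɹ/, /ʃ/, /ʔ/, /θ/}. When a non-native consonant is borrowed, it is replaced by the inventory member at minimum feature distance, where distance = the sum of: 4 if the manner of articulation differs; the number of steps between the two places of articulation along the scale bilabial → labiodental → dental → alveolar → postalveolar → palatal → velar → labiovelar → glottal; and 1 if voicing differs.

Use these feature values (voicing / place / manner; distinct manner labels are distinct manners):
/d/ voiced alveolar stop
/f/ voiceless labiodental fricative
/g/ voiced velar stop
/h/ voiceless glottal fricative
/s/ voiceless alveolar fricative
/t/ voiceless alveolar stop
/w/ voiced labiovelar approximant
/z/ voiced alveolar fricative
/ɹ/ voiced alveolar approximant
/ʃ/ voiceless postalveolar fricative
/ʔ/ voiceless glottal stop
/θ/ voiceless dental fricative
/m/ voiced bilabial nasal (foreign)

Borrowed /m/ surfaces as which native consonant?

/f/ is closest: manner differs (nasal→fricative, +4), place distance 1 (bilabial→labiodental), voicing differs (+1); total 6. Next closest is /d/ at distance 7.

f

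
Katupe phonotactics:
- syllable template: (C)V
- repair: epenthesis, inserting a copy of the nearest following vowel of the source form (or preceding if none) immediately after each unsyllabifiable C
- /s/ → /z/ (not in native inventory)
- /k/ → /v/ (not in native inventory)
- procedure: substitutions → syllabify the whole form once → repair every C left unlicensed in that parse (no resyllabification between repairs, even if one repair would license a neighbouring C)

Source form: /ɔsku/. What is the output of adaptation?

ɔzuvu

Substitution: /s/ → /z/, /k/ → /v/, giving /ɔzvu/.
Syllabifying with onset maximization leaves /z/ stranded (no codas are permitted; onsets are limited to one consonant).
Each unlicensed consonant becomes the onset of a new syllable: /z/ → /zu/.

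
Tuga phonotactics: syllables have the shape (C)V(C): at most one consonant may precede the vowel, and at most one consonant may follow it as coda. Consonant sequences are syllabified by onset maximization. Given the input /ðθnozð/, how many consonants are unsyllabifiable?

Syllabifying with onset maximization leaves /ð/, /θ/, /ð/ stranded (at most one coda consonant is licensed; onsets are limited to one consonant).

3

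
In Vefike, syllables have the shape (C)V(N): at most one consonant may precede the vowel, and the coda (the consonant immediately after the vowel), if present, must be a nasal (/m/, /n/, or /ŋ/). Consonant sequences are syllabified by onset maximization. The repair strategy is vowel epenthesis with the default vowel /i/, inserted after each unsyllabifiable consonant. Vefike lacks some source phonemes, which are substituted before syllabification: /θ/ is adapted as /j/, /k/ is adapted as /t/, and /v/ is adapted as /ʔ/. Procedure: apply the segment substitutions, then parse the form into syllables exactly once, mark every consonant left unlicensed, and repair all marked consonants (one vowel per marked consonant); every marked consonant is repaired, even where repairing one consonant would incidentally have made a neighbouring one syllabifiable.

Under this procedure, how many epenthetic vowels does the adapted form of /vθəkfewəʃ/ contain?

After substitution the input is /ʔjətfewəʃ/.
The unsyllabifiable consonants are /ʔ/, /t/, /ʃ/; each receives one epenthetic vowel.

3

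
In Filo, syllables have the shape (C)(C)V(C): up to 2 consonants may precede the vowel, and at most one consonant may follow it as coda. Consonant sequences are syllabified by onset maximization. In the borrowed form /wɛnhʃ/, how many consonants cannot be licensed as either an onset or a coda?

Under (C)(C)V(C), the unsyllabifiable consonants are /h/, /ʃ/ (at most one coda consonant is licensed; onsets may contain at most 2 consonants).

2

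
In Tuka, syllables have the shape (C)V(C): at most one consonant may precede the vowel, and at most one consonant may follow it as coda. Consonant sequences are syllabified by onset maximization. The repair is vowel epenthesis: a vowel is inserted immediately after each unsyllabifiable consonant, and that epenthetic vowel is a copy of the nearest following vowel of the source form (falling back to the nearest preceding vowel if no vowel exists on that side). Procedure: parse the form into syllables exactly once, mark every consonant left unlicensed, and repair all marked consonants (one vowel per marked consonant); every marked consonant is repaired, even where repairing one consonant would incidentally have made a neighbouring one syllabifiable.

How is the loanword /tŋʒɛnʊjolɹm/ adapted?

tɛŋɛʒɛnʊjolɹomo

The consonants /t/, /ŋ/, /ɹ/, /m/ cannot be parsed into a legal (C)V(C) syllable (at most one coda consonant is licensed; onsets are limited to one consonant).
Each unlicensed consonant becomes the onset of a new syllable: /t/ → /tɛ/, /ŋ/ → /ŋɛ/, /ɹ/ → /ɹo/, /m/ → /mo/.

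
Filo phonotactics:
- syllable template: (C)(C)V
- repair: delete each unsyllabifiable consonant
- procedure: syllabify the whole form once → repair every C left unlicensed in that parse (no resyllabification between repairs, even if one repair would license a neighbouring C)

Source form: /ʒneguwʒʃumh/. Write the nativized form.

Under (C)(C)V, the unsyllabifiable consonants are /w/, /m/, /h/ (no codas are permitted; onsets may contain at most 2 consonants).
Deletion applies to /w/, /m/, /h/.

ʒneguʒʃu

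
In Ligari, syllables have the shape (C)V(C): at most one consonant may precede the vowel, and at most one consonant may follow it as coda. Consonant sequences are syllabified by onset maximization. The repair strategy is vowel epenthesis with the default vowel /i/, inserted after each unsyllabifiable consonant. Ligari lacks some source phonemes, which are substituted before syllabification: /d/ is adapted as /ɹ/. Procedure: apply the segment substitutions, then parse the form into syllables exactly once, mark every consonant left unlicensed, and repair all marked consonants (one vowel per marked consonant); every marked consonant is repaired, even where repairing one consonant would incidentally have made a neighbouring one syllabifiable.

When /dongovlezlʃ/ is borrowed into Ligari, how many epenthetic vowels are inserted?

2

After substitution the input is /ɹongovlezlʃ/.
The unsyllabifiable consonants are /l/, /ʃ/; each receives one epenthetic vowel.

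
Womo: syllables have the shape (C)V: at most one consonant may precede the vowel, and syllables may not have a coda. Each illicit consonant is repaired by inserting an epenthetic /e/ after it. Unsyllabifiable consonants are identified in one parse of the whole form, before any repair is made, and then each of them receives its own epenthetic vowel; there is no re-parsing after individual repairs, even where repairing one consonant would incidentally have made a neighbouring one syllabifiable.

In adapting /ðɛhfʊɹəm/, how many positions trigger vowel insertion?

2

The unsyllabifiable consonants are /h/, /m/; each receives one epenthetic vowel.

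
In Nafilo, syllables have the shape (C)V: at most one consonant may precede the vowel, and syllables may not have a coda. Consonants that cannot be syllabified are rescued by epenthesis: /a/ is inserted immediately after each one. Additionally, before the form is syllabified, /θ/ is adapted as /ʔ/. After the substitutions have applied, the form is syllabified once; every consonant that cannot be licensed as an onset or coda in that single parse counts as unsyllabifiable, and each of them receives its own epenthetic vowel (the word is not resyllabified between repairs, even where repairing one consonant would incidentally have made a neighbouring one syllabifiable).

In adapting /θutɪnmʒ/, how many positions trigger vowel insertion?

After substitution the input is /ʔutɪnmʒ/.
The unsyllabifiable consonants are /n/, /m/, /ʒ/; each receives one epenthetic vowel.

3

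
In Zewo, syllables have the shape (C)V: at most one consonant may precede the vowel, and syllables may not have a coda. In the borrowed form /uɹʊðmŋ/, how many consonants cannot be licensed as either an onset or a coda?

Syllabifying with onset maximization leaves /ð/, /m/, /ŋ/ stranded (no codas are permitted; onsets are limited to one consonant).

3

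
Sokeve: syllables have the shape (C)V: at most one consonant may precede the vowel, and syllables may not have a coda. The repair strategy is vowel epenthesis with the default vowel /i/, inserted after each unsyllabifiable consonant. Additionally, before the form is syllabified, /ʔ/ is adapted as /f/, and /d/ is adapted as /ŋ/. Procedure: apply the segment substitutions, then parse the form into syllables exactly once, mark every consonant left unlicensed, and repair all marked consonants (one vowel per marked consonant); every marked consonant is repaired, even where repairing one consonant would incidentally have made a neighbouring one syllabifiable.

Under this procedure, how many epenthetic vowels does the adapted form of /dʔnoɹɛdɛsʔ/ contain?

4

After substitution the input is /ŋfnoɹɛŋɛsf/.
The unsyllabifiable consonants are /ŋ/, /f/, /s/, /f/; each receives one epenthetic vowel.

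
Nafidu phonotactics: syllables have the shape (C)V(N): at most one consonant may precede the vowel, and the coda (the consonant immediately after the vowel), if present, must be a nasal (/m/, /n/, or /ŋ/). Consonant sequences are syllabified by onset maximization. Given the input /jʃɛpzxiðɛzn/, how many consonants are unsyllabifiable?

5

Syllabifying with onset maximization leaves /j/, /p/, /z/, /z/, /n/ stranded (only a nasal (/m/, /n/, or /ŋ/) is licensed in coda position; onsets are limited to one consonant).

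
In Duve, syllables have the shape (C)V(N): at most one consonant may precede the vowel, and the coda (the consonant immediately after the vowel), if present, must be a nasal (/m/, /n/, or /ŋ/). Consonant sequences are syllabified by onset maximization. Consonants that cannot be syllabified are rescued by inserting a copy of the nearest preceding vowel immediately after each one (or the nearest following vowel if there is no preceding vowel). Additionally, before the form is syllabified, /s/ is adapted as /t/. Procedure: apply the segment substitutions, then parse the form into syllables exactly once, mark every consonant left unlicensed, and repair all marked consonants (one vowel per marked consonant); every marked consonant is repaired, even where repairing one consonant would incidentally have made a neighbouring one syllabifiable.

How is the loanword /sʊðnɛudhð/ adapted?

tʊðʊnɛuduhuðu

Substitution: /s/ → /t/, giving /tʊðnɛudhð/.
Syllabifying with onset maximization leaves /ð/, /d/, /h/, /ð/ stranded (only a nasal (/m/, /n/, or /ŋ/) is licensed in coda position; onsets are limited to one consonant).
Inserting the epenthetic vowel yields /ð/ → /ðʊ/, /d/ → /du/, /h/ → /hu/, /ð/ → /ðu/.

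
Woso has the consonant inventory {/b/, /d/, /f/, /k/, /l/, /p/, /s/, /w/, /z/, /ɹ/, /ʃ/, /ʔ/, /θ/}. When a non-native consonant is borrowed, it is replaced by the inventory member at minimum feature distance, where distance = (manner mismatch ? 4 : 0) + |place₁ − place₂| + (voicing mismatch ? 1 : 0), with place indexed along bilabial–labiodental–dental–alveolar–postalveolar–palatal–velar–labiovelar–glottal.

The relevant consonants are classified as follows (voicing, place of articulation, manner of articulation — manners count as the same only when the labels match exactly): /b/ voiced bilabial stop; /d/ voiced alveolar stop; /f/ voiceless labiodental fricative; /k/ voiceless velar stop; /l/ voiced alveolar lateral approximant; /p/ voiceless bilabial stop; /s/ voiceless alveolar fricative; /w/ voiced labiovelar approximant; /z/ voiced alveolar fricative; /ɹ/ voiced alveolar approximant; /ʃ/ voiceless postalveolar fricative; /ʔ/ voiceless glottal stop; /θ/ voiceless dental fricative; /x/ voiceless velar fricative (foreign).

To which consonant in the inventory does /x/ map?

/ʃ/ is closest: same manner (fricative), place distance 2 (velar→postalveolar), same voicing; total 2. Next closest is /s/ at distance 3.

ʃ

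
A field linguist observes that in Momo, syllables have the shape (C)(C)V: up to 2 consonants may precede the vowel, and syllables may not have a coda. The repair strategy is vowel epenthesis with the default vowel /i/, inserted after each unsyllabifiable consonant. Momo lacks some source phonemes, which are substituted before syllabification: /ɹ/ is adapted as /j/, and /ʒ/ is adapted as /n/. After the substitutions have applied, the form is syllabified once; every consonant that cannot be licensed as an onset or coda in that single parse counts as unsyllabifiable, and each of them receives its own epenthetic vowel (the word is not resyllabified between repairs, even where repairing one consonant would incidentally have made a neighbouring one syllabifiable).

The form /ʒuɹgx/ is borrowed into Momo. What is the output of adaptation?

Substitution: /ʒ/ → /n/, /ɹ/ → /j/, giving /nujgx/.
Syllabifying with onset maximization leaves /j/, /g/, /x/ stranded (no codas are permitted; onsets may contain at most 2 consonants).
Inserting the epenthetic vowel yields /j/ → /ji/, /g/ → /gi/, /x/ → /xi/.

nujigixi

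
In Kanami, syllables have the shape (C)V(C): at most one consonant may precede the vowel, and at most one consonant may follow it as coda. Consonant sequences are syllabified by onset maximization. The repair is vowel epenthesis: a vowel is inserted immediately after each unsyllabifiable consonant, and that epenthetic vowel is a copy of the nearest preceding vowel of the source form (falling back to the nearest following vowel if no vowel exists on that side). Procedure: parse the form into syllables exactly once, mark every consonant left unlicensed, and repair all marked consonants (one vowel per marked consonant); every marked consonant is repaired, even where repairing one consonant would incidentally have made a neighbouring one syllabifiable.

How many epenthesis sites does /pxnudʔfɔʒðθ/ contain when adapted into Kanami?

5

The unsyllabifiable consonants are /p/, /x/, /ʔ/, /ð/, /θ/; each receives one epenthetic vowel.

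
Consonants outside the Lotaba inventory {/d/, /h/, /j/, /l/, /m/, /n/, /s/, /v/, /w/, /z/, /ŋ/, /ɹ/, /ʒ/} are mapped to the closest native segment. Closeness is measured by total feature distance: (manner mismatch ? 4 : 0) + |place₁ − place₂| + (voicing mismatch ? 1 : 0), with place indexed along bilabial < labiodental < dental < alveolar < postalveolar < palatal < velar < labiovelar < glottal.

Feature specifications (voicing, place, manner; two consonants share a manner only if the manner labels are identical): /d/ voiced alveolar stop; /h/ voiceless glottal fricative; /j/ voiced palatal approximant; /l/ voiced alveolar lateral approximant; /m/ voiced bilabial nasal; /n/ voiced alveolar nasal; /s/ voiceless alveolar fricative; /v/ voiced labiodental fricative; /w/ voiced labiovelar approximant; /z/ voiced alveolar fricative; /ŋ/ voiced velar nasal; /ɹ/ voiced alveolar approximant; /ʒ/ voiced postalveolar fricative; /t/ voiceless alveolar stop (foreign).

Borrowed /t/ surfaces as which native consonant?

d

/d/ is closest: same manner (stop), place distance 0 (alveolar→alveolar), voicing differs (+1); total 1. Next closest is /s/ at distance 4.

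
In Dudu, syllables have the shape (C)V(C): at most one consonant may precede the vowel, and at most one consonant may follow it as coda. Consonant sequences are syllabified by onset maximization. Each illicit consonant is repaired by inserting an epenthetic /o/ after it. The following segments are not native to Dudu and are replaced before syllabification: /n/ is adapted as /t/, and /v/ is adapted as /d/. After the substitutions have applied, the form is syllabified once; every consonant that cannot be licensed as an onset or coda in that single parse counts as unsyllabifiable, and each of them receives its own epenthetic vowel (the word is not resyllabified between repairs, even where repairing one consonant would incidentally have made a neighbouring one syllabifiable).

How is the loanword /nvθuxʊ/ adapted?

Substitution: /n/ → /t/, /v/ → /d/, giving /tdθuxʊ/.
Syllabifying with onset maximization leaves /t/, /d/ stranded (at most one coda consonant is licensed; onsets are limited to one consonant).
Inserting the epenthetic vowel yields /t/ → /to/, /d/ → /do/.

todoθuxʊ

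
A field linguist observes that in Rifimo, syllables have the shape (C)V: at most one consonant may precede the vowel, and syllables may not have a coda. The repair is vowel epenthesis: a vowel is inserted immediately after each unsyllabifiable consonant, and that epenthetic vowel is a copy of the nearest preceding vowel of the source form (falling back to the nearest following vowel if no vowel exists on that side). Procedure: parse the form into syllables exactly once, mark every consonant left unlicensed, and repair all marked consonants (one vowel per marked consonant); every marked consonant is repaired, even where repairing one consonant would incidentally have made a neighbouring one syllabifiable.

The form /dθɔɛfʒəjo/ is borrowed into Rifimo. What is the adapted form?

Under (C)V, the unsyllabifiable consonants are /d/, /f/ (no codas are permitted; onsets are limited to one consonant).
Epenthesis after each stranded consonant: /d/ → /dɔ/, /f/ → /fɛ/.

dɔθɔɛfɛʒəjo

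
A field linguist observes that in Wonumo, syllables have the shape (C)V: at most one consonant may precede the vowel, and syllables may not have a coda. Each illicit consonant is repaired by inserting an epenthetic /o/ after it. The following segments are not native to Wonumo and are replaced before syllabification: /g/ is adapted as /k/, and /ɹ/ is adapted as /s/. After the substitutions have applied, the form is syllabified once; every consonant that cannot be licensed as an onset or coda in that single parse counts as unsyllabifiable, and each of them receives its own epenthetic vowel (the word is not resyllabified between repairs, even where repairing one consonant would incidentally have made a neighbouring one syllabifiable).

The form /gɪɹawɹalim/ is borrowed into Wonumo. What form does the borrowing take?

Substitution: /g/ → /k/, /ɹ/ → /s/, giving /kɪsawsalim/.
The consonants /w/, /m/ cannot be parsed into a legal (C)V syllable (no codas are permitted; onsets are limited to one consonant).
Inserting the epenthetic vowel yields /w/ → /wo/, /m/ → /mo/.

kɪsawosalimo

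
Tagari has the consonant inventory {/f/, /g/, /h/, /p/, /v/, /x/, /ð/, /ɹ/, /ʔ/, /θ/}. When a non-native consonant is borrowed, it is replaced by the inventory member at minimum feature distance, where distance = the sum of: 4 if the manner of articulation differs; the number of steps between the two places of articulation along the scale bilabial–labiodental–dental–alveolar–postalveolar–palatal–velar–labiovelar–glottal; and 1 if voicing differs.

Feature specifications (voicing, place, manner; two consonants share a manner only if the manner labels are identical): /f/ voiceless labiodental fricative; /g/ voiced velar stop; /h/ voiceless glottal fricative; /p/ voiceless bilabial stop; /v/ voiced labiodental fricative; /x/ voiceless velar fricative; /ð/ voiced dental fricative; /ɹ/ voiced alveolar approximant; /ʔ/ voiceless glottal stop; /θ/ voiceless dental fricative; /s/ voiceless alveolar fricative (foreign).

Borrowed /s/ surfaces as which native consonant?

θ

/θ/ is closest: same manner (fricative), place distance 1 (alveolar→dental), same voicing; total 1. Next closest is /f/ at distance 2.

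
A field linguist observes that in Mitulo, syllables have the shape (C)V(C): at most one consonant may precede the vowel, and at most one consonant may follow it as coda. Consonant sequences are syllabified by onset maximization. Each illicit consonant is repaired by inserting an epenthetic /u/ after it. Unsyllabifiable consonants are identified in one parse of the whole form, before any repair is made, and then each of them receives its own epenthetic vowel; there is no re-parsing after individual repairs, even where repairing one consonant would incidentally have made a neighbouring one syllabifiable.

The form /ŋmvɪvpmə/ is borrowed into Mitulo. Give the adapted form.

The consonants /ŋ/, /m/, /p/ cannot be parsed into a legal (C)V(C) syllable (at most one coda consonant is licensed; onsets are limited to one consonant).
Epenthesis after each stranded consonant: /ŋ/ → /ŋu/, /m/ → /mu/, /p/ → /pu/.

ŋumuvɪvpumə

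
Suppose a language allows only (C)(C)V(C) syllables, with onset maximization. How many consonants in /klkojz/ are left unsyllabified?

2

Under (C)(C)V(C), the unsyllabifiable consonants are /k/, /z/ (at most one coda consonant is licensed; onsets may contain at most 2 consonants).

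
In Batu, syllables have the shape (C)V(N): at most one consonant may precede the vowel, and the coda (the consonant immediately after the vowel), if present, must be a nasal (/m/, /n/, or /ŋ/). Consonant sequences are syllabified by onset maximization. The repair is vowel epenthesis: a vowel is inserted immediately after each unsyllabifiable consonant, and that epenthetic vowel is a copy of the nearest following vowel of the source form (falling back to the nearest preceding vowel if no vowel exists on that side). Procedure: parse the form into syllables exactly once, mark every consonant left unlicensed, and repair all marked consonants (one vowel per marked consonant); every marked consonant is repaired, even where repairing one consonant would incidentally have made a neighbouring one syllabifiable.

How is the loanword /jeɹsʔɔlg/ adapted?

jeɹɔsɔʔɔlɔgɔ

Syllabifying with onset maximization leaves /ɹ/, /s/, /l/, /g/ stranded (only a nasal (/m/, /n/, or /ŋ/) is licensed in coda position; onsets are limited to one consonant).
Epenthesis after each stranded consonant: /ɹ/ → /ɹɔ/, /s/ → /sɔ/, /l/ → /lɔ/, /g/ → /gɔ/.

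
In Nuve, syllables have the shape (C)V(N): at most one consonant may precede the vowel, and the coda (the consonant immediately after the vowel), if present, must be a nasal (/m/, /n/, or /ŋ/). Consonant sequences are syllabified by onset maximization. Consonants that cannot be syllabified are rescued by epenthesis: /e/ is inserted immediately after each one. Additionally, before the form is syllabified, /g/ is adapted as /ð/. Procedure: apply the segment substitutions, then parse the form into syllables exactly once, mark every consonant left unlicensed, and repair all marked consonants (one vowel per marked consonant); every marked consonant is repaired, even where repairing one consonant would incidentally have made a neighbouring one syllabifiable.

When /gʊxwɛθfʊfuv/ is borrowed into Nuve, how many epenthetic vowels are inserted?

After substitution the input is /ðʊxwɛθfʊfuv/.
The unsyllabifiable consonants are /x/, /θ/, /v/; each receives one epenthetic vowel.

3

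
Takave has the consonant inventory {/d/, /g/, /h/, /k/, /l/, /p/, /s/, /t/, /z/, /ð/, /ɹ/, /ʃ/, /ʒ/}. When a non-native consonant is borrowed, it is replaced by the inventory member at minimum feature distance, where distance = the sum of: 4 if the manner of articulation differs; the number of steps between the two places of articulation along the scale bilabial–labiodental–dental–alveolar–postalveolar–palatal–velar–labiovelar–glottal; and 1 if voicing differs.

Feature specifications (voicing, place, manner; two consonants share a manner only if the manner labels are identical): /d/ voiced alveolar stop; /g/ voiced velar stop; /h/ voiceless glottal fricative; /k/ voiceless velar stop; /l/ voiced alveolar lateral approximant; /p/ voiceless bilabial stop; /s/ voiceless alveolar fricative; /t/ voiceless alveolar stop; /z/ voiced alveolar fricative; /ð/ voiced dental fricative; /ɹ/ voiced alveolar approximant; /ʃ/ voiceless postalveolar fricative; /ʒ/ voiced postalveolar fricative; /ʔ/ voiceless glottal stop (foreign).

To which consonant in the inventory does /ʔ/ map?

/k/ is closest: same manner (stop), place distance 2 (glottal→velar), same voicing; total 2. Next closest is /g/ at distance 3.

k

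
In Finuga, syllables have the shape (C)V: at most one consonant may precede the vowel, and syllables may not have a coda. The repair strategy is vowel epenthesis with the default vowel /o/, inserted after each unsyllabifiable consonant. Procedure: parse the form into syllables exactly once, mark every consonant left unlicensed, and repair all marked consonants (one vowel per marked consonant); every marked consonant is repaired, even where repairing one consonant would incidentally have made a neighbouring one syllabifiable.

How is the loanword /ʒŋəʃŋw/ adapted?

Syllabifying with onset maximization leaves /ʒ/, /ʃ/, /ŋ/, /w/ stranded (no codas are permitted; onsets are limited to one consonant).
Epenthesis after each stranded consonant: /ʒ/ → /ʒo/, /ʃ/ → /ʃo/, /ŋ/ → /ŋo/, /w/ → /wo/.

ʒoŋəʃoŋowo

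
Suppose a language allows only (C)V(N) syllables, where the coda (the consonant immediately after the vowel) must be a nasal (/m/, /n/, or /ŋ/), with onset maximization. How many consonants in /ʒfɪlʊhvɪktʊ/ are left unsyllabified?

Under (C)V(N), the unsyllabifiable consonants are /ʒ/, /h/, /k/ (only a nasal (/m/, /n/, or /ŋ/) is licensed in coda position; onsets are limited to one consonant).

3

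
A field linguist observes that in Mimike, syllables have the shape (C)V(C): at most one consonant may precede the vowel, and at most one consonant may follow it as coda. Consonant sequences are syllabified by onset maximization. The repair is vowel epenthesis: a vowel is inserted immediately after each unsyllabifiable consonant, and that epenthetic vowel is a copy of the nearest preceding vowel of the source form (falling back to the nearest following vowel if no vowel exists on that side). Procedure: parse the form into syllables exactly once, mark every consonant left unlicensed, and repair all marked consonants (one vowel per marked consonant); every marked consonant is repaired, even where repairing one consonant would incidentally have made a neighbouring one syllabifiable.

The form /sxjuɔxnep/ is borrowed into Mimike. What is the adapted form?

suxujuɔxnep

Under (C)V(C), the unsyllabifiable consonants are /s/, /x/ (at most one coda consonant is licensed; onsets are limited to one consonant).
Each unlicensed consonant becomes the onset of a new syllable: /s/ → /su/, /x/ → /xu/.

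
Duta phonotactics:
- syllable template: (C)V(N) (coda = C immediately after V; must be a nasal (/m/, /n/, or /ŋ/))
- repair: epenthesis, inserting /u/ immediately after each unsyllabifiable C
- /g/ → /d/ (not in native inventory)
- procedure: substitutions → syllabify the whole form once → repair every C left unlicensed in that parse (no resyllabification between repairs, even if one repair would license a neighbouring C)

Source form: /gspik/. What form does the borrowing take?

dusupiku

Substitution: /g/ → /d/, giving /dspik/.
Syllabifying with onset maximization leaves /d/, /s/, /k/ stranded (only a nasal (/m/, /n/, or /ŋ/) is licensed in coda position; onsets are limited to one consonant).
Inserting the epenthetic vowel yields /d/ → /du/, /s/ → /su/, /k/ → /ku/.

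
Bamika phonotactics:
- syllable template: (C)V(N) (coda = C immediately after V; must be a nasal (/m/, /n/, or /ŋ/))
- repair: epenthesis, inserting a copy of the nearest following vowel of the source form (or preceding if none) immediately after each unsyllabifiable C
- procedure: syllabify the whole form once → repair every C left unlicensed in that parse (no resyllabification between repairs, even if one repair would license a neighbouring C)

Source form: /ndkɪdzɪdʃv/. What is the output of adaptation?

nɪdɪkɪdɪzɪdɪʃɪvɪ

Syllabifying with onset maximization leaves /n/, /d/, /d/, /d/, /ʃ/, /v/ stranded (only a nasal (/m/, /n/, or /ŋ/) is licensed in coda position; onsets are limited to one consonant).
Epenthesis after each stranded consonant: /n/ → /nɪ/, /d/ → /dɪ/, /d/ → /dɪ/, /d/ → /dɪ/, /ʃ/ → /ʃɪ/, /v/ → /vɪ/.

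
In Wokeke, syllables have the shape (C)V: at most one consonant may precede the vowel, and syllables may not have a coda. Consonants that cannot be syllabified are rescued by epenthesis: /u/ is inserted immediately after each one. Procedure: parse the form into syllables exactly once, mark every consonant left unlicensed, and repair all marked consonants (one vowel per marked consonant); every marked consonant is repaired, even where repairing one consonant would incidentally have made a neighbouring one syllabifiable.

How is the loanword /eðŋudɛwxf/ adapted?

Syllabifying with onset maximization leaves /ð/, /w/, /x/, /f/ stranded (no codas are permitted; onsets are limited to one consonant).
Epenthesis after each stranded consonant: /ð/ → /ðu/, /w/ → /wu/, /x/ → /xu/, /f/ → /fu/.

eðuŋudɛwuxufu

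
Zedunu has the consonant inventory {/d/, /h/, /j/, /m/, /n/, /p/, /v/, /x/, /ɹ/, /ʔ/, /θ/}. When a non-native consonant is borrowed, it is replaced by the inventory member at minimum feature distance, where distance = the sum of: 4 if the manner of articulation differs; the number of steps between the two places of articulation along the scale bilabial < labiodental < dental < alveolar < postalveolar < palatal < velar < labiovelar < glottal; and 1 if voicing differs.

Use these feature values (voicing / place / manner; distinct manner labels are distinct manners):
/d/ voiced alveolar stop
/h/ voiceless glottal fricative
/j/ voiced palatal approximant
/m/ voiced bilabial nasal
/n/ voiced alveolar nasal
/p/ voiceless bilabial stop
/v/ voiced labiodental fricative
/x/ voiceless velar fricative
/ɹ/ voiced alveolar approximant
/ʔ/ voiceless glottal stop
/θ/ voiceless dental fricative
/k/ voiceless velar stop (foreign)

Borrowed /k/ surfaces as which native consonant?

ʔ

/ʔ/ is closest: same manner (stop), place distance 2 (velar→glottal), same voicing; total 2. Next closest is /d/ at distance 4.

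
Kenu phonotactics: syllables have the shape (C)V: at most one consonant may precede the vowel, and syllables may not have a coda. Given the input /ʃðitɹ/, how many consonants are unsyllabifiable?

3

Under (C)V, the unsyllabifiable consonants are /ʃ/, /t/, /ɹ/ (no codas are permitted; onsets are limited to one consonant).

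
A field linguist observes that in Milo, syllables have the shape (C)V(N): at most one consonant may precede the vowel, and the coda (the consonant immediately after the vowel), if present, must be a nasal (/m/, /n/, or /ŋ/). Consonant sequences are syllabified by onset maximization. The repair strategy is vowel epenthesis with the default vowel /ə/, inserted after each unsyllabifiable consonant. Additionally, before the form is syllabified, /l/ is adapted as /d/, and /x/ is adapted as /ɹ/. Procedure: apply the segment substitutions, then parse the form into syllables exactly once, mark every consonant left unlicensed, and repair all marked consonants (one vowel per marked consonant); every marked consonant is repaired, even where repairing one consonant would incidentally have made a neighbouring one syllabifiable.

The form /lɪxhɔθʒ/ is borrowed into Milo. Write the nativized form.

dɪɹəhɔθəʒə

Substitution: /l/ → /d/, /x/ → /ɹ/, giving /dɪɹhɔθʒ/.
Syllabifying with onset maximization leaves /ɹ/, /θ/, /ʒ/ stranded (only a nasal (/m/, /n/, or /ŋ/) is licensed in coda position; onsets are limited to one consonant).
Inserting the epenthetic vowel yields /ɹ/ → /ɹə/, /θ/ → /θə/, /ʒ/ → /ʒə/.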